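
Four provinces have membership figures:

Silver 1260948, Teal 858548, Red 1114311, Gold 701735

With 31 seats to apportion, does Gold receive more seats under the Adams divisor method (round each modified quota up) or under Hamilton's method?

Adams

Adams: Silver 10, Teal 7, Red 8, Gold 6.
Hamilton: Silver 10, Teal 7, Red 9, Gold 5.
Gold gets 6 under Adams and 5 under Hamilton.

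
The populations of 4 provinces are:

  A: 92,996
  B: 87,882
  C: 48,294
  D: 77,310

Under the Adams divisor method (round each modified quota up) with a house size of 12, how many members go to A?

4

Standard divisor 306482/12 ≈ 25540.167; standard quotas: A 3.641, B 3.441, C 1.891, D 3.027.
Rounding up gives 4, 4, 2, 4 = 14 seats, so the divisor must be adjusted.
With modified divisor 30100: modified quotas A 3.090, B 2.920, C 1.604, D 2.568.
Rounding up: A 4, B 3, C 2, D 3 (total 12).
A receives 4.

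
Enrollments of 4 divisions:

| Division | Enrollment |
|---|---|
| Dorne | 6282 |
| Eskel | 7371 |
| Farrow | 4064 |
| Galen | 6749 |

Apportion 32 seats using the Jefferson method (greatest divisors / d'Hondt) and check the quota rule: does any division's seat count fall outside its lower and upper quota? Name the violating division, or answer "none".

Standard quotas: Dorne 8.216, Eskel 9.641, Farrow 5.315, Galen 8.827.
Jefferson allocation: Dorne 8, Eskel 10, Farrow 5, Galen 9.
Every allocation lies between the lower and upper quota.

none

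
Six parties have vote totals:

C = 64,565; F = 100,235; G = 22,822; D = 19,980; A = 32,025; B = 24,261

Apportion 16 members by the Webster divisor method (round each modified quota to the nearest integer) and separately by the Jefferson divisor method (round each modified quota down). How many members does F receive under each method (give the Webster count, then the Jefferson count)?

6 and 7

Webster: C 4, F 6, G 1, D 1, A 2, B 2.
Jefferson: C 4, F 7, G 1, D 1, A 2, B 1.
F gets 6 under Webster and 7 under Jefferson.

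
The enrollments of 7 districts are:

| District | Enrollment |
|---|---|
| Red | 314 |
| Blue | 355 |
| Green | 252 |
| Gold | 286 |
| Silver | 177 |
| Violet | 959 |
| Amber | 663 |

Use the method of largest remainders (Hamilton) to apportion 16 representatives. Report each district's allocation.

Red: 2, Blue: 2, Green: 1, Gold: 1, Silver: 1, Violet: 5, Amber: 4

Total 3006; standard divisor 3006/16 ≈ 187.875.
Standard quotas: Red 1.671, Blue 1.890, Green 1.341, Gold 1.522, Silver 0.942, Violet 5.104, Amber 3.529.
Lower quotas: Red 1, Blue 1, Green 1, Gold 1, Silver 0, Violet 5, Amber 3 (sum 12, leaving 4 seats).
Remainders in descending order: Silver 0.942, Blue 0.890, Red 0.671, Amber 0.529, Gold 0.522, Green 0.341, Violet 0.104.
Largest remainders: Silver, Blue, Red, Amber receive the extra seats.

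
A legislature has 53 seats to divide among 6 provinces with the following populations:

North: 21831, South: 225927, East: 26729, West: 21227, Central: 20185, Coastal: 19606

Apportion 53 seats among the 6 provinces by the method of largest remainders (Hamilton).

North: 4, South: 36, East: 4, West: 3, Central: 3, Coastal: 3

The standard divisor is 335505/53 ≈ 6330.283.
Standard quotas: North 3.4487, South 35.6899, East 4.2224, West 3.3532, Central 3.1886, Coastal 3.0972.
Lower quotas: North 3, South 35, East 4, West 3, Central 3, Coastal 3 (sum 51, leaving 2 seats).
Remainders in descending order: South 0.6899, North 0.4487, West 0.3532, East 0.2224, Central 0.1886, Coastal 0.0972.
Largest remainders: South, North receive the extra seats.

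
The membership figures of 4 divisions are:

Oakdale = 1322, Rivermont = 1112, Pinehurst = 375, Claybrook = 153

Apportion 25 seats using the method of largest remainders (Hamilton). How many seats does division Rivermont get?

10

Standard divisor: 2962 ÷ 25 ≈ 118.48.
Standard quotas: Oakdale 11.158, Rivermont 9.386, Pinehurst 3.165, Claybrook 1.291.
Lower quotas: Oakdale 11, Rivermont 9, Pinehurst 3, Claybrook 1 (sum 24, leaving 1 seat).
Remainders in descending order: Rivermont 0.386, Claybrook 0.291, Pinehurst 0.165, Oakdale 0.158.
Largest remainder: Rivermont receives the extra seat.
Rivermont receives 10.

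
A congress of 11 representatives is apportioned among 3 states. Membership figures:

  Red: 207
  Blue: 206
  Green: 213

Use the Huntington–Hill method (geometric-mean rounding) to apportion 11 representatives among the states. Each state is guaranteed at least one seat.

With divisor 59.6: modified quotas Red 3.473, Blue 3.456, Green 3.574.
Geometric-mean thresholds: Red √(3·4)=3.464, Blue √(3·4)=3.464, Green √(3·4)=3.464.
Each quota rounded against its threshold gives Red 4, Blue 3, Green 4 (total 11).

Red 4, Blue 3, Green 4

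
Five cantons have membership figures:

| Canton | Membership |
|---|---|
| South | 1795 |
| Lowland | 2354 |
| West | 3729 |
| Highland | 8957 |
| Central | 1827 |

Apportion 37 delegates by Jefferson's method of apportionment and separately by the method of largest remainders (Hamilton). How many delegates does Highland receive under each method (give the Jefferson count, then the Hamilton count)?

19 and 18

Jefferson: South 3, Lowland 5, West 7, Highland 19, Central 3.
Hamilton: South 3, Lowland 5, West 7, Highland 18, Central 4.
Highland gets 19 under Jefferson and 18 under Hamilton.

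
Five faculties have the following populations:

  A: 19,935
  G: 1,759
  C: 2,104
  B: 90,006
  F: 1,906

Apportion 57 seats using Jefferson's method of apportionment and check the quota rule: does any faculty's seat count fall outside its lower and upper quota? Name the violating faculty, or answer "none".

Standard quotas: A 9.820, G 0.867, C 1.036, B 44.338, F 0.939.
Jefferson allocation: A 10, G 0, C 1, B 46, F 0.
B has quota 44.338 (lower 44, upper 45) but receives 46 — outside the quota interval.

B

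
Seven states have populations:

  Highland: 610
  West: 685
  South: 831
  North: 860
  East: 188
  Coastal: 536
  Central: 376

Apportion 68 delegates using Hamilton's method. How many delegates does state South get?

14

Total 4086; standard divisor 4086/68 ≈ 60.088.
Standard quotas: Highland 10.152, West 11.400, South 13.830, North 14.312, East 3.129, Coastal 8.920, Central 6.257.
Lower quotas: Highland 10, West 11, South 13, North 14, East 3, Coastal 8, Central 6 (sum 65, leaving 3 seats).
Remainders in descending order: Coastal 0.920, South 0.830, West 0.400, North 0.312, Central 0.257, Highland 0.152, East 0.129.
The surplus seats go to Coastal, South, West.
South receives 14.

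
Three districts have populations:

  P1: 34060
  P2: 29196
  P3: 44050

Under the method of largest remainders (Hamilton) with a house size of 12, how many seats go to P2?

Standard divisor: 107306 ÷ 12 ≈ 8942.167.
Standard quotas: P1 3.8089, P2 3.2650, P3 4.9261.
Lower quotas: P1 3, P2 3, P3 4 (sum 10, leaving 2 seats).
Remainders in descending order: P3 0.9261, P1 0.8089, P2 0.2650.
Largest remainders: P3, P1 receive the extra seats.
P2 receives 3.

3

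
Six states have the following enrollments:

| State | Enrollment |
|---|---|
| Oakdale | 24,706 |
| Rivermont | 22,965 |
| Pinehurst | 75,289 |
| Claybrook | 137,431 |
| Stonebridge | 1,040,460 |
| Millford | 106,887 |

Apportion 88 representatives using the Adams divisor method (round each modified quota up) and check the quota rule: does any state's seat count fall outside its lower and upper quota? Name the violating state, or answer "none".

Stonebridge

Standard quotas: Oakdale 1.544, Rivermont 1.436, Pinehurst 4.706, Claybrook 8.591, Stonebridge 65.041, Millford 6.682.
Adams allocation: Oakdale 2, Rivermont 2, Pinehurst 5, Claybrook 9, Stonebridge 63, Millford 7.
Stonebridge has quota 65.041 (lower 65, upper 66) but receives 63 — outside the quota interval.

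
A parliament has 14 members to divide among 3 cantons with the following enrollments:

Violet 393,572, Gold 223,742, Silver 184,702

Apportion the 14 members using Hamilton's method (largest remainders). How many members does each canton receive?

The standard divisor is 802016/14 ≈ 57286.857.
Standard quotas: Violet 6.8702, Gold 3.9056, Silver 3.2242.
Lower quotas: Violet 6, Gold 3, Silver 3 (sum 12, leaving 2 seats).
Remainders in descending order: Gold 0.9056, Violet 0.8702, Silver 0.2242.
The surplus seats go to Gold, Violet.

Violet=7; Gold=4; Silver=3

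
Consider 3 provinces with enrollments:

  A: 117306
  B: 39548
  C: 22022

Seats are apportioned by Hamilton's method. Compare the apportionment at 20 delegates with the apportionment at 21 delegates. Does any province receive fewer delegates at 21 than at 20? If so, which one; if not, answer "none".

At 20 seats: A 13, B 4, C 3.
At 21 seats: A 14, B 5, C 2.
C drops from 3 to 2.

C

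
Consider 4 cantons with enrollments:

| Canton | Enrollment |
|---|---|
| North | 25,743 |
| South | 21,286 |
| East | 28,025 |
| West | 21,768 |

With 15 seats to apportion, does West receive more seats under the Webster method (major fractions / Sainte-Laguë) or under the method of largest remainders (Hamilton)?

Hamilton

Webster: North 4, South 3, East 5, West 3.
Hamilton: North 4, South 3, East 4, West 4.
West gets 3 under Webster and 4 under Hamilton.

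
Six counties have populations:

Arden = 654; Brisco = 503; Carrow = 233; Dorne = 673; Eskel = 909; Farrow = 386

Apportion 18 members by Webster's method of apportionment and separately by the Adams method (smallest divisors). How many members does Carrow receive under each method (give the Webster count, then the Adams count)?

1 and 2

Webster: Arden 3, Brisco 3, Carrow 1, Dorne 4, Eskel 5, Farrow 2.
Adams: Arden 3, Brisco 3, Carrow 2, Dorne 3, Eskel 5, Farrow 2.
Carrow gets 1 under Webster and 2 under Adams.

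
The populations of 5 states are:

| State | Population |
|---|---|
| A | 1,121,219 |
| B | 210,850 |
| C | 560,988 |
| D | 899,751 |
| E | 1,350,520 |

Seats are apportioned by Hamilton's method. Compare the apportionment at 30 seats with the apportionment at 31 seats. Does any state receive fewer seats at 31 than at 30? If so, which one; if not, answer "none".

none

At 30 seats: A 8, B 2, C 4, D 6, E 10.
At 31 seats: A 8, B 2, C 4, D 7, E 10.
No state's allocation decreased.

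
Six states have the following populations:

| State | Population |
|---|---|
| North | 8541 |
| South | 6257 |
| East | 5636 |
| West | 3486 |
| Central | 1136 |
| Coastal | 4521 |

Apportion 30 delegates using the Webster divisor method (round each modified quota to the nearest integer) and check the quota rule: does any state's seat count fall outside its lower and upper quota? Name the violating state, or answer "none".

Standard quotas: North 8.663, South 6.346, East 5.717, West 3.536, Central 1.152, Coastal 4.586.
Webster allocation: North 9, South 6, East 6, West 3, Central 1, Coastal 5.
Every allocation lies between the lower and upper quota.

none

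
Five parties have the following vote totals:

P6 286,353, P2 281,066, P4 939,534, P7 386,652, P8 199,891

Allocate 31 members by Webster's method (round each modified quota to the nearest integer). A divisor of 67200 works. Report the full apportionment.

P6: 4, P2: 4, P4: 14, P7: 6, P8: 3

With modified divisor 67200: modified quotas P6 4.261, P2 4.183, P4 13.981, P7 5.754, P8 2.975.
Rounding to the nearest integer: P6 4, P2 4, P4 14, P7 6, P8 3 (total 31).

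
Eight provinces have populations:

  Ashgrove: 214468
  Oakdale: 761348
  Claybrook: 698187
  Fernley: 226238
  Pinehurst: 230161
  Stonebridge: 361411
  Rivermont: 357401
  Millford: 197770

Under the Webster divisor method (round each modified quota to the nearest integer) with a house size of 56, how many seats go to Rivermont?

Standard divisor 3046984/56 ≈ 54410.429; standard quotas: Ashgrove 3.942, Oakdale 13.993, Claybrook 12.832, Fernley 4.158, Pinehurst 4.230, Stonebridge 6.642, Rivermont 6.569, Millford 3.635.
Rounding to the nearest integer gives 4, 14, 13, 4, 4, 7, 7, 4 = 57 seats, so the divisor must be adjusted.
With modified divisor 55300: modified quotas Ashgrove 3.878, Oakdale 13.768, Claybrook 12.625, Fernley 4.091, Pinehurst 4.162, Stonebridge 6.535, Rivermont 6.463, Millford 3.576.
Rounding to the nearest integer: Ashgrove 4, Oakdale 14, Claybrook 13, Fernley 4, Pinehurst 4, Stonebridge 7, Rivermont 6, Millford 4 (total 56).
Rivermont receives 6.

6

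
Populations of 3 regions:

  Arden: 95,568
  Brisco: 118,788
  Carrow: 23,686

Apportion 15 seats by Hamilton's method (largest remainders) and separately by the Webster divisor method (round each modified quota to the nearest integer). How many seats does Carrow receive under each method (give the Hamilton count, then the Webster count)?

2 and 1

Hamilton: Arden 6, Brisco 7, Carrow 2.
Webster: Arden 6, Brisco 8, Carrow 1.
Carrow gets 2 under Hamilton and 1 under Webster.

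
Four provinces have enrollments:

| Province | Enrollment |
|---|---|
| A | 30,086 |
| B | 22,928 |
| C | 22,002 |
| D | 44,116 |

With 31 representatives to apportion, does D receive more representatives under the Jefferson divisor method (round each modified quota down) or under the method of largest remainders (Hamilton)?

Jefferson

Jefferson: A 8, B 6, C 5, D 12.
Hamilton: A 8, B 6, C 6, D 11.
D gets 12 under Jefferson and 11 under Hamilton.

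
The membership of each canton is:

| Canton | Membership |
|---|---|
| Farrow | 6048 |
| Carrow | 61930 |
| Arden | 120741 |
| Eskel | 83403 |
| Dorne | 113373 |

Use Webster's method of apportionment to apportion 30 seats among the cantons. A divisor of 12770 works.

With modified divisor 12770: modified quotas Farrow 0.474, Carrow 4.850, Arden 9.455, Eskel 6.531, Dorne 8.878.
Rounding to the nearest integer: Farrow 0, Carrow 5, Arden 9, Eskel 7, Dorne 9 (total 30).

Farrow 0; Carrow 5; Arden 9; Eskel 7; Dorne 9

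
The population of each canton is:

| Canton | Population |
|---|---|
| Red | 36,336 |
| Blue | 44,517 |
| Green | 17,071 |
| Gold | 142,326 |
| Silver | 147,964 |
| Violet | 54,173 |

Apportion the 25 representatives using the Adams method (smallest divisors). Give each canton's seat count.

Standard divisor 442387/25 ≈ 17695.48; standard quotas: Red 2.053, Blue 2.516, Green 0.965, Gold 8.043, Silver 8.362, Violet 3.061.
Rounding up gives 3, 3, 1, 9, 9, 4 = 29 seats, so the divisor must be adjusted.
With modified divisor 19400: modified quotas Red 1.873, Blue 2.295, Green 0.880, Gold 7.336, Silver 7.627, Violet 2.792.
Rounding up: Red 2, Blue 3, Green 1, Gold 8, Silver 8, Violet 3 (total 25).

Red=2, Blue=3, Green=1, Gold=8, Silver=8, Violet=3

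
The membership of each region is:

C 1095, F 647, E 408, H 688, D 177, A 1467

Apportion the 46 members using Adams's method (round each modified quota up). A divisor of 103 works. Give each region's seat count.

With modified divisor 103: modified quotas C 10.631, F 6.282, E 3.961, H 6.680, D 1.718, A 14.243.
Rounding up: C 11, F 7, E 4, H 7, D 2, A 15 (total 46).

C 11, F 7, E 4, H 7, D 2, A 15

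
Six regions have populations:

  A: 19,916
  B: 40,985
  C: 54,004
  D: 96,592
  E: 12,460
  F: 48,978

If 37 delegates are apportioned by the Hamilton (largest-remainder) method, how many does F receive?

7

Total 272935; standard divisor 272935/37 ≈ 7376.622.
Standard quotas: A 2.6999, B 5.5561, C 7.3210, D 13.0943, E 1.6891, F 6.6396.
Lower quotas: A 2, B 5, C 7, D 13, E 1, F 6 (sum 34, leaving 3 seats).
Remainders in descending order: A 0.6999, E 0.6891, F 0.6396, B 0.5561, C 0.3210, D 0.0943.
The surplus seats go to A, E, F.
F receives 7.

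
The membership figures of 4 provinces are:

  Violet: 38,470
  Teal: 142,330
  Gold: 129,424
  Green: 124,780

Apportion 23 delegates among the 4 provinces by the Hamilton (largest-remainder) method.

Standard divisor: 435004 ÷ 23 ≈ 18913.217.
Standard quotas: Violet 2.0340, Teal 7.5254, Gold 6.8430, Green 6.5975.
Lower quotas: Violet 2, Teal 7, Gold 6, Green 6 (sum 21, leaving 2 seats).
Remainders in descending order: Gold 0.8430, Green 0.5975, Teal 0.5254, Violet 0.0340.
The surplus seats go to Gold, Green.

Violet 2, Teal 7, Gold 7, Green 7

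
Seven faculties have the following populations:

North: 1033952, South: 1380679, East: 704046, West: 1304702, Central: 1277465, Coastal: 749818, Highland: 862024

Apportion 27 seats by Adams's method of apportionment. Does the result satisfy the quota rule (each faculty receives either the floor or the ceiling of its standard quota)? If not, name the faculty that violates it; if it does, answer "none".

Standard quotas: North 3.818, South 5.098, East 2.599, West 4.817, Central 4.717, Coastal 2.768, Highland 3.183.
Adams allocation: North 4, South 5, East 3, West 5, Central 4, Coastal 3, Highland 3.
Every allocation lies between the lower and upper quota.

none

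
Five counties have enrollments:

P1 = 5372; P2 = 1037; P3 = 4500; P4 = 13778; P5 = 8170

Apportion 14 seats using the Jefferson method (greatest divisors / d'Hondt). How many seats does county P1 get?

2

Standard divisor 32857/14 ≈ 2346.929; standard quotas: P1 2.289, P2 0.442, P3 1.917, P4 5.871, P5 3.481.
Rounding down gives 2, 0, 1, 5, 3 = 11 seats, so the divisor must be adjusted.
With modified divisor 2000: modified quotas P1 2.686, P2 0.518, P3 2.250, P4 6.889, P5 4.085.
Rounding down: P1 2, P2 0, P3 2, P4 6, P5 4 (total 14).
P1 receives 2.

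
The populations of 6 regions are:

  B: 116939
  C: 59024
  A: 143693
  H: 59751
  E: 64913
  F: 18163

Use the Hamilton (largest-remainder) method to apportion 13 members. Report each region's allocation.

B=3, C=2, A=4, H=2, E=2, F=0

Total 462483; standard divisor 462483/13 ≈ 35575.615.
Standard quotas: B 3.2871, C 1.6591, A 4.0391, H 1.6795, E 1.8246, F 0.5105.
Lower quotas: B 3, C 1, A 4, H 1, E 1, F 0 (sum 10, leaving 3 seats).
Remainders in descending order: E 0.8246, H 0.6795, C 0.6591, F 0.5105, B 0.2871, A 0.0391.
The surplus seats go to E, H, C.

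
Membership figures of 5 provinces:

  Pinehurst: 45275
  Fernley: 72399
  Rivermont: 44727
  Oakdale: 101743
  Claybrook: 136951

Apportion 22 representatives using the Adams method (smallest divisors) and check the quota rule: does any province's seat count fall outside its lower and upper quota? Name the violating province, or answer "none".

none

Standard quotas: Pinehurst 2.483, Fernley 3.971, Rivermont 2.453, Oakdale 5.581, Claybrook 7.512.
Adams allocation: Pinehurst 3, Fernley 4, Rivermont 3, Oakdale 5, Claybrook 7.
Every allocation lies between the lower and upper quota.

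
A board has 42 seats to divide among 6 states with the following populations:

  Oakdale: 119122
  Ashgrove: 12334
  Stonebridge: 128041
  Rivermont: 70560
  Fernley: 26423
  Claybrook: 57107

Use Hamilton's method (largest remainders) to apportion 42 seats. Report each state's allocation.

Oakdale=12, Ashgrove=1, Stonebridge=13, Rivermont=7, Fernley=3, Claybrook=6

The standard divisor is 413587/42 ≈ 9847.31.
Standard quotas: Oakdale 12.0969, Ashgrove 1.2525, Stonebridge 13.0026, Rivermont 7.1654, Fernley 2.6833, Claybrook 5.7992.
Lower quotas: Oakdale 12, Ashgrove 1, Stonebridge 13, Rivermont 7, Fernley 2, Claybrook 5 (sum 40, leaving 2 seats).
Remainders in descending order: Claybrook 0.7992, Fernley 0.6833, Ashgrove 0.2525, Rivermont 0.1654, Oakdale 0.0969, Stonebridge 0.0026.
The surplus seats go to Claybrook, Fernley.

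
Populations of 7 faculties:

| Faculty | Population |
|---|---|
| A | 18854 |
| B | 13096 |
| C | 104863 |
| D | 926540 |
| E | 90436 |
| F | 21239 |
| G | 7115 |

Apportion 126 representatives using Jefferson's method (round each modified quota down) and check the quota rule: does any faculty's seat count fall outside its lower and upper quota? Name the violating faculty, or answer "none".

D

Standard quotas: A 2.010, B 1.396, C 11.177, D 98.756, E 9.639, F 2.264, G 0.758.
Jefferson allocation: A 2, B 1, C 11, D 101, E 9, F 2, G 0.
D has quota 98.756 (lower 98, upper 99) but receives 101 — outside the quota interval.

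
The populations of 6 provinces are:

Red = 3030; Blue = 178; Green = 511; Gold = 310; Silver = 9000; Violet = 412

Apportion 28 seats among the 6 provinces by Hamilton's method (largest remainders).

The standard divisor is 13441/28 ≈ 480.036.
Standard quotas: Red 6.3120, Blue 0.3708, Green 1.0645, Gold 0.6458, Silver 18.7486, Violet 0.8583.
Lower quotas: Red 6, Blue 0, Green 1, Gold 0, Silver 18, Violet 0 (sum 25, leaving 3 seats).
Remainders in descending order: Violet 0.8583, Silver 0.7486, Gold 0.6458, Blue 0.3708, Red 0.3120, Green 0.0645.
Largest remainders: Violet, Silver, Gold receive the extra seats.

Red 6; Blue 0; Green 1; Gold 1; Silver 19; Violet 1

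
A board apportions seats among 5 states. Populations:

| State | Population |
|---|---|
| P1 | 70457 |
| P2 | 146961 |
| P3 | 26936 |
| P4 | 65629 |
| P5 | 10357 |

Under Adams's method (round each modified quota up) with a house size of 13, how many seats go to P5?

Standard divisor 320340/13 ≈ 24641.538; standard quotas: P1 2.859, P2 5.964, P3 1.093, P4 2.663, P5 0.420.
Rounding up gives 3, 6, 2, 3, 1 = 15 seats, so the divisor must be adjusted.
With modified divisor 31100: modified quotas P1 2.265, P2 4.725, P3 0.866, P4 2.110, P5 0.333.
Rounding up: P1 3, P2 5, P3 1, P4 3, P5 1 (total 13).
P5 receives 1.

1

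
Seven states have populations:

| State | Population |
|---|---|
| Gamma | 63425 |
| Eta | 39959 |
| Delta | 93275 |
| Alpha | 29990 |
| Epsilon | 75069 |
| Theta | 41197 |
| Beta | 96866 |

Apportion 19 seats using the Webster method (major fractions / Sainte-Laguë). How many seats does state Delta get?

Standard divisor 439781/19 ≈ 23146.368; standard quotas: Gamma 2.740, Eta 1.726, Delta 4.030, Alpha 1.296, Epsilon 3.243, Theta 1.780, Beta 4.185.
Rounding to the nearest integer gives Gamma 3, Eta 2, Delta 4, Alpha 1, Epsilon 3, Theta 2, Beta 4 — total 19, matching the house size, so no adjustment is needed.
Delta receives 4.

4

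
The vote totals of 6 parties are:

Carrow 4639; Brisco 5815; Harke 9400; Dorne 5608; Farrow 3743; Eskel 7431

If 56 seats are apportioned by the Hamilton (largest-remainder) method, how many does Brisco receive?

9

Standard divisor: 36636 ÷ 56 ≈ 654.214.
Standard quotas: Carrow 7.0909, Brisco 8.8885, Harke 14.3684, Dorne 8.5721, Farrow 5.7214, Eskel 11.3587.
Lower quotas: Carrow 7, Brisco 8, Harke 14, Dorne 8, Farrow 5, Eskel 11 (sum 53, leaving 3 seats).
Remainders in descending order: Brisco 0.8885, Farrow 0.7214, Dorne 0.5721, Harke 0.3684, Eskel 0.3587, Carrow 0.0909.
The surplus seats go to Brisco, Farrow, Dorne.
Brisco receives 9.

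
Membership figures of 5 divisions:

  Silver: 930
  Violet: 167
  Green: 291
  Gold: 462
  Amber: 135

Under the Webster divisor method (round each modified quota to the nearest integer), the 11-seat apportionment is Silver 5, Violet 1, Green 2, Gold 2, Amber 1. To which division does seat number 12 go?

Priority for the next seat is population ÷ (current seats + 0.5).
Priorities: Silver 169.091, Violet 111.333, Green 116.400, Gold 184.800, Amber 90.000.
Highest priority: Gold.

Gold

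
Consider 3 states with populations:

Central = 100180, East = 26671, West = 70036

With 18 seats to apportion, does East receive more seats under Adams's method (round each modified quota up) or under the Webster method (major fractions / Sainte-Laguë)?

Adams

Adams: Central 9, East 3, West 6.
Webster: Central 9, East 2, West 7.
East gets 3 under Adams and 2 under Webster.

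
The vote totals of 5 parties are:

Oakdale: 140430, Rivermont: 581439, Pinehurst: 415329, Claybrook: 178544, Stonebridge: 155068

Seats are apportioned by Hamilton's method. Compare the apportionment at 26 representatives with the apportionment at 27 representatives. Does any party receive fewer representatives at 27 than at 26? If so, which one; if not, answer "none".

At 26 seats: Oakdale 3, Rivermont 10, Pinehurst 7, Claybrook 3, Stonebridge 3.
At 27 seats: Oakdale 2, Rivermont 11, Pinehurst 8, Claybrook 3, Stonebridge 3.
Oakdale drops from 3 to 2.

Oakdale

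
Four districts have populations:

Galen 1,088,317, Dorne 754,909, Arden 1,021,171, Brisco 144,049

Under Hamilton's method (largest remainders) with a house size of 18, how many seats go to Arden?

6

Total 3008446; standard divisor 3008446/18 ≈ 167135.889.
Standard quotas: Galen 6.5116, Dorne 4.5167, Arden 6.1098, Brisco 0.8619.
Lower quotas: Galen 6, Dorne 4, Arden 6, Brisco 0 (sum 16, leaving 2 seats).
Remainders in descending order: Brisco 0.8619, Dorne 0.5167, Galen 0.5116, Arden 0.1098.
Largest remainders: Brisco, Dorne receive the extra seats.
Arden receives 6.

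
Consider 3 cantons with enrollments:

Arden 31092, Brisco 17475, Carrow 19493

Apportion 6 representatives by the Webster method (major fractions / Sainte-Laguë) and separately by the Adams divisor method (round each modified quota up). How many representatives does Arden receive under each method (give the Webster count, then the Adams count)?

3 and 2

Webster: Arden 3, Brisco 1, Carrow 2.
Adams: Arden 2, Brisco 2, Carrow 2.
Arden gets 3 under Webster and 2 under Adams.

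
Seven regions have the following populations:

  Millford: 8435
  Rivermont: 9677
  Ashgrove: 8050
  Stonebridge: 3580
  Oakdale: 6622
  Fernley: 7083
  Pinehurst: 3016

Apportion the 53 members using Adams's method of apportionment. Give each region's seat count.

Standard divisor 46463/53 ≈ 876.66; standard quotas: Millford 9.622, Rivermont 11.038, Ashgrove 9.183, Stonebridge 4.084, Oakdale 7.554, Fernley 8.080, Pinehurst 3.440.
Rounding up gives 10, 12, 10, 5, 8, 9, 4 = 58 seats, so the divisor must be adjusted.
With modified divisor 940: modified quotas Millford 8.973, Rivermont 10.295, Ashgrove 8.564, Stonebridge 3.809, Oakdale 7.045, Fernley 7.535, Pinehurst 3.209.
Rounding up: Millford 9, Rivermont 11, Ashgrove 9, Stonebridge 4, Oakdale 8, Fernley 8, Pinehurst 4 (total 53).

Millford: 9, Rivermont: 11, Ashgrove: 9, Stonebridge: 4, Oakdale: 8, Fernley: 8, Pinehurst: 4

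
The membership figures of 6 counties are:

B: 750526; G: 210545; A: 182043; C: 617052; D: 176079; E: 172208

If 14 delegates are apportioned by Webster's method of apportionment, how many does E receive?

Standard divisor 2108453/14 ≈ 150603.786; standard quotas: B 4.983, G 1.398, A 1.209, C 4.097, D 1.169, E 1.143.
Rounding to the nearest integer gives 5, 1, 1, 4, 1, 1 = 13 seats, so the divisor must be adjusted.
With modified divisor 138095: modified quotas B 5.435, G 1.525, A 1.318, C 4.468, D 1.275, E 1.247.
Rounding to the nearest integer: B 5, G 2, A 1, C 4, D 1, E 1 (total 14).
E receives 1.

1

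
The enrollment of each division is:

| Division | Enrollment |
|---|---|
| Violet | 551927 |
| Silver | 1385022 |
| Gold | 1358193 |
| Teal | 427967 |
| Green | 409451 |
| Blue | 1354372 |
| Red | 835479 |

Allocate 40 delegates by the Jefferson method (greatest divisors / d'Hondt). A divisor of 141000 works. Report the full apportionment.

Violet: 3, Silver: 9, Gold: 9, Teal: 3, Green: 2, Blue: 9, Red: 5

With modified divisor 141000: modified quotas Violet 3.914, Silver 9.823, Gold 9.633, Teal 3.035, Green 2.904, Blue 9.605, Red 5.925.
Rounding down: Violet 3, Silver 9, Gold 9, Teal 3, Green 2, Blue 9, Red 5 (total 40).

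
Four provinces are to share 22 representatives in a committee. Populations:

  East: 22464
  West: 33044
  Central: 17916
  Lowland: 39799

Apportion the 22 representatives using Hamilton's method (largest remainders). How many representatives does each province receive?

Total 113223; standard divisor 113223/22 ≈ 5146.5.
Standard quotas: East 4.3649, West 6.4207, Central 3.4812, Lowland 7.7332.
Lower quotas: East 4, West 6, Central 3, Lowland 7 (sum 20, leaving 2 seats).
Remainders in descending order: Lowland 0.7332, Central 0.4812, West 0.4207, East 0.3649.
Largest remainders: Lowland, Central receive the extra seats.

East 4; West 6; Central 4; Lowland 8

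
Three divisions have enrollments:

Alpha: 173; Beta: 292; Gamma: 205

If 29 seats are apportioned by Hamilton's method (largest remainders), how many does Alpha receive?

7

Total 670; standard divisor 670/29 ≈ 23.103.
Standard quotas: Alpha 7.488, Beta 12.639, Gamma 8.873.
Lower quotas: Alpha 7, Beta 12, Gamma 8 (sum 27, leaving 2 seats).
Remainders in descending order: Gamma 0.873, Beta 0.639, Alpha 0.488.
The surplus seats go to Gamma, Beta.
Alpha receives 7.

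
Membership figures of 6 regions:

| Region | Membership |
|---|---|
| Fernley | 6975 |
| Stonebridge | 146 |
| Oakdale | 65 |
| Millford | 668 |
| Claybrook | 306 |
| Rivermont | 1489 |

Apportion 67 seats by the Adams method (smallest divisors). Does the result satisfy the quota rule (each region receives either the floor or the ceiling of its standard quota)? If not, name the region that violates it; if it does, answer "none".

Standard quotas: Fernley 48.432, Stonebridge 1.014, Oakdale 0.451, Millford 4.638, Claybrook 2.125, Rivermont 10.339.
Adams allocation: Fernley 47, Stonebridge 1, Oakdale 1, Millford 5, Claybrook 3, Rivermont 10.
Fernley has quota 48.432 (lower 48, upper 49) but receives 47 — outside the quota interval.

Fernley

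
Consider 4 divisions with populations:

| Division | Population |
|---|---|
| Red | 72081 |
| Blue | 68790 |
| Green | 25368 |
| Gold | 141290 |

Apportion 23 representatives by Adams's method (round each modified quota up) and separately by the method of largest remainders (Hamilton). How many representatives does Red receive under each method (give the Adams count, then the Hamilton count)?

Adams: Red 6, Blue 5, Green 2, Gold 10.
Hamilton: Red 5, Blue 5, Green 2, Gold 11.
Red gets 6 under Adams and 5 under Hamilton.

6 and 5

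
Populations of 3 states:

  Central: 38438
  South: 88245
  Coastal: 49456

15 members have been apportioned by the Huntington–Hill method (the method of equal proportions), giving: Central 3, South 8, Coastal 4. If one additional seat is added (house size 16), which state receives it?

Priority for the next seat is population ÷ (√(s·(s+1))).
Priorities: Central 11096.095, South 10399.773, Coastal 11058.698.
Highest priority: Central.

Central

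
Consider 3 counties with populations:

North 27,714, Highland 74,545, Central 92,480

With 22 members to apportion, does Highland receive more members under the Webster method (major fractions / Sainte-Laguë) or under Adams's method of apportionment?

Webster: North 3, Highland 8, Central 11.
Adams: North 3, Highland 9, Central 10.
Highland gets 8 under Webster and 9 under Adams.

Adams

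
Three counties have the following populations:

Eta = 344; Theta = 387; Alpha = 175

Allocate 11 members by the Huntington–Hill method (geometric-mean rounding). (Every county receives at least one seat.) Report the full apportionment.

Eta 4, Theta 5, Alpha 2

With divisor 82: modified quotas Eta 4.195, Theta 4.720, Alpha 2.134.
Geometric-mean thresholds: Eta √(4·5)=4.472, Theta √(4·5)=4.472, Alpha √(2·3)=2.449.
Each quota rounded against its threshold gives Eta 4, Theta 5, Alpha 2 (total 11).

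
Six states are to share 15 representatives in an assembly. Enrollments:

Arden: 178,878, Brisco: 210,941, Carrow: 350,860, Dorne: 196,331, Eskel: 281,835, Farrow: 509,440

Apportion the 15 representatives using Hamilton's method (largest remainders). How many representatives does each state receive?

Arden 2, Brisco 2, Carrow 3, Dorne 2, Eskel 2, Farrow 4

The standard divisor is 1728285/15 = 115219.
Standard quotas: Arden 1.5525, Brisco 1.8308, Carrow 3.0452, Dorne 1.7040, Eskel 2.4461, Farrow 4.4215.
Lower quotas: Arden 1, Brisco 1, Carrow 3, Dorne 1, Eskel 2, Farrow 4 (sum 12, leaving 3 seats).
Remainders in descending order: Brisco 0.8308, Dorne 0.7040, Arden 0.5525, Eskel 0.4461, Farrow 0.4215, Carrow 0.0452.
The surplus seats go to Brisco, Dorne, Arden.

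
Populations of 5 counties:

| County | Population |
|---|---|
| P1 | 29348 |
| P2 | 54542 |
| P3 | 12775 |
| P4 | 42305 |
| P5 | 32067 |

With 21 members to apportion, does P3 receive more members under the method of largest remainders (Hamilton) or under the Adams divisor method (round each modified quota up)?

Adams

Hamilton: P1 4, P2 7, P3 1, P4 5, P5 4.
Adams: P1 4, P2 6, P3 2, P4 5, P5 4.
P3 gets 1 under Hamilton and 2 under Adams.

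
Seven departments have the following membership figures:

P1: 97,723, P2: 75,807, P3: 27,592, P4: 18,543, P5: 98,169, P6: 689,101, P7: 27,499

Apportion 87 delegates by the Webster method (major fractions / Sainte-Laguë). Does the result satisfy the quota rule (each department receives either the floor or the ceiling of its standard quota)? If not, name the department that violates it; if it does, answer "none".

Standard quotas: P1 8.219, P2 6.376, P3 2.321, P4 1.560, P5 8.256, P6 57.956, P7 2.313.
Webster allocation: P1 8, P2 6, P3 2, P4 2, P5 8, P6 59, P7 2.
P6 has quota 57.956 (lower 57, upper 58) but receives 59 — outside the quota interval.

P6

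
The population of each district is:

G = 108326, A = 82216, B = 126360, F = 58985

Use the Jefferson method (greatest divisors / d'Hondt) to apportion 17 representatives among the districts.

Standard divisor 375887/17 ≈ 22111; standard quotas: G 4.899, A 3.718, B 5.715, F 2.668.
Rounding down gives 4, 3, 5, 2 = 14 seats, so the divisor must be adjusted.
With modified divisor 20100: modified quotas G 5.389, A 4.090, B 6.287, F 2.935.
Rounding down: G 5, A 4, B 6, F 2 (total 17).

G 5; A 4; B 6; F 2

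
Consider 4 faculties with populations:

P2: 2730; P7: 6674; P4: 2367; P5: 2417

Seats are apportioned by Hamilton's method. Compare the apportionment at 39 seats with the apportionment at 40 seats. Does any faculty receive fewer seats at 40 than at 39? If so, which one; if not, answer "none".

At 39 seats: P2 7, P7 18, P4 7, P5 7.
At 40 seats: P2 8, P7 19, P4 6, P5 7.
P4 drops from 7 to 6.

P4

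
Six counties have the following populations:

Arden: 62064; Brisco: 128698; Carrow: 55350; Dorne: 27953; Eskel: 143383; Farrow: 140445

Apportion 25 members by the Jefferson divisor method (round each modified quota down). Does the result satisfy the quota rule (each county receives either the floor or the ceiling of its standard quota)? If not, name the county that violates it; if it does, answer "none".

none

Standard quotas: Arden 2.781, Brisco 5.767, Carrow 2.480, Dorne 1.253, Eskel 6.425, Farrow 6.294.
Jefferson allocation: Arden 3, Brisco 6, Carrow 2, Dorne 1, Eskel 7, Farrow 6.
Every allocation lies between the lower and upper quota.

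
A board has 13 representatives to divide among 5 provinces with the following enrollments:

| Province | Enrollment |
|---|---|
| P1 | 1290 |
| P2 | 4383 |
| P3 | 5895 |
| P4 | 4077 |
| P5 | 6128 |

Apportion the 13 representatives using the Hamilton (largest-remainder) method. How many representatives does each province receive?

P1 1, P2 3, P3 3, P4 2, P5 4

Total 21773; standard divisor 21773/13 ≈ 1674.846.
Standard quotas: P1 0.7702, P2 2.6170, P3 3.5197, P4 2.4343, P5 3.6588.
Lower quotas: P1 0, P2 2, P3 3, P4 2, P5 3 (sum 10, leaving 3 seats).
Remainders in descending order: P1 0.7702, P5 0.6588, P2 0.6170, P3 0.5197, P4 0.4343.
Largest remainders: P1, P5, P2 receive the extra seats.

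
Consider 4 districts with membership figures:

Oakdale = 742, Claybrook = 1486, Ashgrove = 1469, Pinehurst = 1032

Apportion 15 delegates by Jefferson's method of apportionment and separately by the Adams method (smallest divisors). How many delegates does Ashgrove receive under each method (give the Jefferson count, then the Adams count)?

Jefferson: Oakdale 2, Claybrook 5, Ashgrove 5, Pinehurst 3.
Adams: Oakdale 3, Claybrook 5, Ashgrove 4, Pinehurst 3.
Ashgrove gets 5 under Jefferson and 4 under Adams.

5 and 4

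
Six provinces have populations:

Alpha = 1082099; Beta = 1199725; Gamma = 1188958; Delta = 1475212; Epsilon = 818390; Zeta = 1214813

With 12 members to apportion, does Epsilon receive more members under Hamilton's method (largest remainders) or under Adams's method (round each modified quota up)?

Adams

Hamilton: Alpha 2, Beta 2, Gamma 2, Delta 3, Epsilon 1, Zeta 2.
Adams: Alpha 2, Beta 2, Gamma 2, Delta 2, Epsilon 2, Zeta 2.
Epsilon gets 1 under Hamilton and 2 under Adams.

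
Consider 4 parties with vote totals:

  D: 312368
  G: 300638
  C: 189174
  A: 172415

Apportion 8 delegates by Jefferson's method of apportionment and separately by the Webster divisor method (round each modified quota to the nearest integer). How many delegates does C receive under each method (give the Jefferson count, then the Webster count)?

Jefferson: D 3, G 3, C 1, A 1.
Webster: D 3, G 2, C 2, A 1.
C gets 1 under Jefferson and 2 under Webster.

1 and 2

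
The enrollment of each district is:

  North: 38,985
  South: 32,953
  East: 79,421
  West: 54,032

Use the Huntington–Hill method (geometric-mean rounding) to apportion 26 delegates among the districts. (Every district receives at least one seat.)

With divisor 7955: modified quotas North 4.901, South 4.142, East 9.984, West 6.792.
Geometric-mean thresholds: North √(4·5)=4.472, South √(4·5)=4.472, East √(9·10)=9.487, West √(6·7)=6.481.
Each quota rounded against its threshold gives North 5, South 4, East 10, West 7 (total 26).

North: 5, South: 4, East: 10, West: 7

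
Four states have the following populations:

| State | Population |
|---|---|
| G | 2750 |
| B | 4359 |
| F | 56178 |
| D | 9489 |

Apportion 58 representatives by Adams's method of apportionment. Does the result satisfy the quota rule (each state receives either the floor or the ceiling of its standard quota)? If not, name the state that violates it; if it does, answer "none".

F

Standard quotas: G 2.192, B 3.474, F 44.772, D 7.562.
Adams allocation: G 3, B 4, F 43, D 8.
F has quota 44.772 (lower 44, upper 45) but receives 43 — outside the quota interval.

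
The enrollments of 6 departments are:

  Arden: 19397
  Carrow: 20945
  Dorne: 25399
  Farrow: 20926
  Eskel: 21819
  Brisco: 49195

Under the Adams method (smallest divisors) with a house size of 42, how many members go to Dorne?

Standard divisor 157681/42 ≈ 3754.31; standard quotas: Arden 5.167, Carrow 5.579, Dorne 6.765, Farrow 5.574, Eskel 5.812, Brisco 13.104.
Rounding up gives 6, 6, 7, 6, 6, 14 = 45 seats, so the divisor must be adjusted.
With modified divisor 4140: modified quotas Arden 4.685, Carrow 5.059, Dorne 6.135, Farrow 5.055, Eskel 5.270, Brisco 11.883.
Rounding up: Arden 5, Carrow 6, Dorne 7, Farrow 6, Eskel 6, Brisco 12 (total 42).
Dorne receives 7.

7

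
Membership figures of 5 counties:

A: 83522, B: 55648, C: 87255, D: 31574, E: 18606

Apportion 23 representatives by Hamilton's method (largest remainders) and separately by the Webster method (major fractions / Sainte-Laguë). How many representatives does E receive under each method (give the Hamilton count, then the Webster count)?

1 and 2

Hamilton: A 7, B 5, C 7, D 3, E 1.
Webster: A 7, B 4, C 7, D 3, E 2.
E gets 1 under Hamilton and 2 under Webster.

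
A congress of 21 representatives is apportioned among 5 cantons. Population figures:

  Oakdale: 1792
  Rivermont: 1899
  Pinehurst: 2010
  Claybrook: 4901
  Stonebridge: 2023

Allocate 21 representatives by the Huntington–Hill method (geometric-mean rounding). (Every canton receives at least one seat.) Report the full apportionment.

Oakdale: 3, Rivermont: 3, Pinehurst: 3, Claybrook: 8, Stonebridge: 4

With divisor 582: modified quotas Oakdale 3.079, Rivermont 3.263, Pinehurst 3.454, Claybrook 8.421, Stonebridge 3.476.
Geometric-mean thresholds: Oakdale √(3·4)=3.464, Rivermont √(3·4)=3.464, Pinehurst √(3·4)=3.464, Claybrook √(8·9)=8.485, Stonebridge √(3·4)=3.464.
Each quota rounded against its threshold gives Oakdale 3, Rivermont 3, Pinehurst 3, Claybrook 8, Stonebridge 4 (total 21).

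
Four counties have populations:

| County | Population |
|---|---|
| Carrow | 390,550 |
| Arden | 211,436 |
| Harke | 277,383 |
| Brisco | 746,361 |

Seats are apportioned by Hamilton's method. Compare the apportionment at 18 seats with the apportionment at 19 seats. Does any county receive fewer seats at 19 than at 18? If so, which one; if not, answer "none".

At 18 seats: Carrow 4, Arden 3, Harke 3, Brisco 8.
At 19 seats: Carrow 5, Arden 2, Harke 3, Brisco 9.
Arden drops from 3 to 2.

Arden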